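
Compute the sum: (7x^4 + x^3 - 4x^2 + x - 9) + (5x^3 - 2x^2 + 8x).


Align terms by degree and add:
  7x^4 + x^3 - 4x^2 + x - 9
+ 5x^3 - 2x^2 + 8x
= 7x^4 + 6x^3 - 6x^2 + 9x - 9


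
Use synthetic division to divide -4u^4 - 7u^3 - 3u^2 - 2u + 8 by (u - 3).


Synthetic division with c = 3. Coefficients: -4, -7, -3, -2, 8
Bring down -4.
  -4 * 3 = -12; -12 - 7 = -19
  -19 * 3 = -57; -57 - 3 = -60
  -60 * 3 = -180; -180 - 2 = -182
  -182 * 3 = -546; -546 + 8 = -538
Quotient: -4u^3 - 19u^2 - 60u - 182, Remainder: -538


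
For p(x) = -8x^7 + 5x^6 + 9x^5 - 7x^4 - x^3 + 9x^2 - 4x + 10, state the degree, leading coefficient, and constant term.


Highest power of x is 7, with coefficient -8. Constant term is 10.
Degree = 7, leading coefficient = -8, constant term = 10


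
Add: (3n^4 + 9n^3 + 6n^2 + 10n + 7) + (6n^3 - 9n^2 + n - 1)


Align terms by degree and add:
  3n^4 + 9n^3 + 6n^2 + 10n + 7
+ 6n^3 - 9n^2 + n - 1
= 3n^4 + 15n^3 - 3n^2 + 11n + 6


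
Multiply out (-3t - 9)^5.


Expand (-3t - 9)^5 by repeated multiplication:
  (-3t - 9)^2 = 9t^2 + 54t + 81
  (-3t - 9)^3 = -27t^3 - 243t^2 - 729t - 729
  (-3t - 9)^4 = 81t^4 + 972t^3 + 4374t^2 + 8748t + 6561
= -243t^5 - 3645t^4 - 21870t^3 - 65610t^2 - 98415t - 59049


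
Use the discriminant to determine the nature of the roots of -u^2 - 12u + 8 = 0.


D = b^2 - 4ac = (-12)^2 - 4(-1)(8) = 144 + 32 = 176
Since D > 0: two distinct irrational roots


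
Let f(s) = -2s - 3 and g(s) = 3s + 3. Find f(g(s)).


Substitute g(s) into f:
f(g(s)) = -2*(3s + 3) + (-3)
Expand and combine: -6s - 9


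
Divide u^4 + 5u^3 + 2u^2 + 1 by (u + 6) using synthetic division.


Synthetic division with c = -6. Coefficients: 1, 5, 2, 0, 1
Bring down 1.
  1 * -6 = -6; -6 + 5 = -1
  -1 * -6 = 6; 6 + 2 = 8
  8 * -6 = -48; -48 + 0 = -48
  -48 * -6 = 288; 288 + 1 = 289
Quotient: u^3 - u^2 + 8u - 48, Remainder: 289


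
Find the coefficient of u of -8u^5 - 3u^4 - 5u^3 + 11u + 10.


Read off the coefficient of u: 11


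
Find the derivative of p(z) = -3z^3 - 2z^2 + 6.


Apply the power rule term by term:
  d/dz(-3z^3) = -9z^2
  d/dz(-2z^2) = -4z
  d/dz(6) = 0
p'(z) = -9z^2 - 4z


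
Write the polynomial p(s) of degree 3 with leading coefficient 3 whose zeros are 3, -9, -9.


p(s) = 3(s - 3)(s + 9)(s + 9)
Expand: 3s^3 + 45s^2 + 81s - 729


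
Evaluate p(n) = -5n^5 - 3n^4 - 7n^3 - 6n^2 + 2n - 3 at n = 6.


Using direct substitution:
  -5 * (6)^5 = -38880
  -3 * (6)^4 = -3888
  -7 * (6)^3 = -1512
  -6 * (6)^2 = -216
  2 * (6)^1 = 12
  constant: -3
Sum = -38880 - 3888 - 1512 - 216 + 12 - 3 = -44487


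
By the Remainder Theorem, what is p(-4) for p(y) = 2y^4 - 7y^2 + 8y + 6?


By the Remainder Theorem, the remainder equals p(-4):
  2*(-4)^4 = 512
  0*(-4)^3 = 0
  -7*(-4)^2 = -112
  8*(-4)^1 = -32
  constant: 6
Sum: 512 + 0 - 112 - 32 + 6 = 374


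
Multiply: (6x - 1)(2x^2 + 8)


Distribute each term of the first polynomial:
  (6x)(2x^2 + 8) = 12x^3 + 48x
  (-1)(2x^2 + 8) = -2x^2 - 8
Sum: 12x^3 - 2x^2 + 48x - 8


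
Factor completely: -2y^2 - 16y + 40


Roots satisfy r1 + r2 = -b/a = -8 and r1*r2 = c/a = -20.
So r1 = 2, r2 = -10.
-2y^2 - 16y + 40 = -2(y - r1)(y - r2) = -2(y - 2)(y + 10)


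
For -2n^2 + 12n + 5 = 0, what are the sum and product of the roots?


For an^2+bn+c=0: sum = -b/a, product = c/a.
a=-2, b=12, c=5
Sum = -(12)/-2 = 6
Product = (5)/-2 = -5/2


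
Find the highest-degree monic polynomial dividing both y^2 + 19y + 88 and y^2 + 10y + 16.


Factor each:
  y^2 + 19y + 88 = (y + 8)(y + 11)
  y^2 + 10y + 16 = (y + 8)(y + 2)
Common monic factor: y + 8


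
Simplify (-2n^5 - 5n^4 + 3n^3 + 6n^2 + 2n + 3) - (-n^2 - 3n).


Distribute the minus sign:
  (-2n^5 - 5n^4 + 3n^3 + 6n^2 + 2n + 3)
- (-n^2 - 3n)
Negate second polynomial: n^2 + 3n
Add: -2n^5 - 5n^4 + 3n^3 + 7n^2 + 5n + 3


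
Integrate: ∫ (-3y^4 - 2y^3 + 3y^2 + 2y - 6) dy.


Reverse power rule on each term:
  ∫ -3y^4 dy = -(3/5)y^5
  ∫ -2y^3 dy = -(1/2)y^4
  ∫ 3y^2 dy = y^3
  ∫ 2y dy = y^2
  ∫ -6 dy = -6y
F(y) = -(3/5)y^5 - (1/2)y^4 + y^3 + y^2 - 6y + C


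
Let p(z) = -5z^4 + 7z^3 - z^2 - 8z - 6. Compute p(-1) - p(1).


p(-1) = -11
p(1) = -13
p(-1) - p(1) = -11 + 13 = 2


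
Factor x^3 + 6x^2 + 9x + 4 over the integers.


Try integer roots (divisors of 4). x=-1: p(-1)=0.
Divide out (x + 1): quotient is x^2 + 5x + 4.
Factor the quadratic: (x + 1)(x + 4)
Result: (x + 1)(x + 1)(x + 4)


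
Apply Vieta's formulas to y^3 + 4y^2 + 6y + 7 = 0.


Monic cubic y^3+by^2+cy+d=0: sum=-b, pairwise sum=c, product=-d.
b=4, c=6, d=7
r1+r2+r3 = -4
r1r2+r1r3+r2r3 = 6
r1r2r3 = -7


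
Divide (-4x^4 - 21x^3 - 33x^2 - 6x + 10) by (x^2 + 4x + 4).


(-4x^4 - 21x^3 - 33x^2 - 6x + 10) / (x^2 + 4x + 4)
Step 1: -4x^2 * (x^2 + 4x + 4) = -4x^4 - 16x^3 - 16x^2; subtract.
Step 2: -5x * (x^2 + 4x + 4) = -5x^3 - 20x^2 - 20x; subtract.
Step 3: 3 * (x^2 + 4x + 4) = 3x^2 + 12x + 12; subtract.
Quotient: -4x^2 - 5x + 3, Remainder: 2x - 2


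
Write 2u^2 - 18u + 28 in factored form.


Roots satisfy r1 + r2 = -b/a = 9 and r1*r2 = c/a = 14.
So r1 = 7, r2 = 2.
2u^2 - 18u + 28 = 2(u - r1)(u - r2) = 2(u - 7)(u - 2)


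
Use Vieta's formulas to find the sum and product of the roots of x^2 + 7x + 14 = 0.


For ax^2+bx+c=0: sum = -b/a, product = c/a.
a=1, b=7, c=14
Sum = -(7)/1 = -7
Product = (14)/1 = 14


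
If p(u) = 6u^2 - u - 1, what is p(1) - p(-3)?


p(1) = 4
p(-3) = 56
p(1) - p(-3) = 4 - 56 = -52


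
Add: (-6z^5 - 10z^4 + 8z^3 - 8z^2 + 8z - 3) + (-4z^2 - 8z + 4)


Align terms by degree and add:
  -6z^5 - 10z^4 + 8z^3 - 8z^2 + 8z - 3
  -4z^2 - 8z + 4
= -6z^5 - 10z^4 + 8z^3 - 12z^2 + 1


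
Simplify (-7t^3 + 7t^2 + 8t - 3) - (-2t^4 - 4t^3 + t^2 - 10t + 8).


Distribute the minus sign:
  (-7t^3 + 7t^2 + 8t - 3)
- (-2t^4 - 4t^3 + t^2 - 10t + 8)
Negate second polynomial: 2t^4 + 4t^3 - t^2 + 10t - 8
Add: 2t^4 - 3t^3 + 6t^2 + 18t - 11


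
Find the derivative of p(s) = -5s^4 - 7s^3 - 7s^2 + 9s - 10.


Apply the power rule term by term:
  d/ds(-5s^4) = -20s^3
  d/ds(-7s^3) = -21s^2
  d/ds(-7s^2) = -14s
  d/ds(9s) = 9
  d/ds(-10) = 0
p'(s) = -20s^3 - 21s^2 - 14s + 9


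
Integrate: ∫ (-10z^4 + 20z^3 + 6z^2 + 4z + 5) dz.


Reverse power rule on each term:
  ∫ -10z^4 dz = -2z^5
  ∫ 20z^3 dz = 5z^4
  ∫ 6z^2 dz = 2z^3
  ∫ 4z dz = 2z^2
  ∫ 5 dz = 5z
F(z) = -2z^5 + 5z^4 + 2z^3 + 2z^2 + 5z + C


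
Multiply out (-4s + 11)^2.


Expand (-4s + 11)^2 by repeated multiplication:
= 16s^2 - 88s + 121


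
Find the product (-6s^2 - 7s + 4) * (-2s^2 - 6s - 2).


Distribute each term of the first polynomial:
  (-6s^2)(-2s^2 - 6s - 2) = 12s^4 + 36s^3 + 12s^2
  (-7s)(-2s^2 - 6s - 2) = 14s^3 + 42s^2 + 14s
  (4)(-2s^2 - 6s - 2) = -8s^2 - 24s - 8
Sum: 12s^4 + 50s^3 + 46s^2 - 10s - 8


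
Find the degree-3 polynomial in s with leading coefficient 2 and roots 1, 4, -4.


p(s) = 2(s - 1)(s - 4)(s + 4)
Expand: 2s^3 - 2s^2 - 32s + 32


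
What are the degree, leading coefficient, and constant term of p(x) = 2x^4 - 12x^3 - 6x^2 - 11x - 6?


Highest power of x is 4, with coefficient 2. Constant term is -6.
Degree = 4, leading coefficient = 2, constant term = -6


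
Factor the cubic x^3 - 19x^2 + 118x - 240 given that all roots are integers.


Try integer roots (divisors of -240). x=5: p(5)=0.
Divide out (x - 5): quotient is x^2 - 14x + 48.
Factor the quadratic: (x - 6)(x - 8)
Result: (x - 5)(x - 6)(x - 8)


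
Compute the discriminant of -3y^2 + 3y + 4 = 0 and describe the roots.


D = b^2 - 4ac = (3)^2 - 4(-3)(4) = 9 + 48 = 57
Since D > 0: two distinct irrational roots


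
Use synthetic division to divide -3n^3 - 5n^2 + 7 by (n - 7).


Synthetic division with c = 7. Coefficients: -3, -5, 0, 7
Bring down -3.
  -3 * 7 = -21; -21 - 5 = -26
  -26 * 7 = -182; -182 + 0 = -182
  -182 * 7 = -1274; -1274 + 7 = -1267
Quotient: -3n^2 - 26n - 182, Remainder: -1267


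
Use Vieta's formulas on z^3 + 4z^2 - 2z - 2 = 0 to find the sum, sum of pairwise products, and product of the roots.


Monic cubic z^3+bz^2+cz+d=0: sum=-b, pairwise sum=c, product=-d.
b=4, c=-2, d=-2
r1+r2+r3 = -4
r1r2+r1r3+r2r3 = -2
r1r2r3 = 2


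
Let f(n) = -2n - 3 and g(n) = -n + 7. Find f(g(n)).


Substitute g(n) into f:
f(g(n)) = -2*(-n + 7) + (-3)
Expand and combine: 2n - 17


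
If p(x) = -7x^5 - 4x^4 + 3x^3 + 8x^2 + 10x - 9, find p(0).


Using direct substitution:
  -7 * (0)^5 = 0
  -4 * (0)^4 = 0
  3 * (0)^3 = 0
  8 * (0)^2 = 0
  10 * (0)^1 = 0
  constant: -9
Sum = 0 + 0 + 0 + 0 + 0 - 9 = -9


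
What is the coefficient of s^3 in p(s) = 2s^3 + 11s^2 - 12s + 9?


Read off the coefficient of s^3: 2


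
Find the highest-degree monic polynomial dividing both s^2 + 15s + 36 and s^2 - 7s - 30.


Factor each:
  s^2 + 15s + 36 = (s + 3)(s + 12)
  s^2 - 7s - 30 = (s + 3)(s - 10)
Common monic factor: s + 3


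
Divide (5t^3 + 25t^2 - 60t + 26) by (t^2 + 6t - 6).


(5t^3 + 25t^2 - 60t + 26) / (t^2 + 6t - 6)
Step 1: 5t * (t^2 + 6t - 6) = 5t^3 + 30t^2 - 30t; subtract.
Step 2: -5 * (t^2 + 6t - 6) = -5t^2 - 30t + 30; subtract.
Quotient: 5t - 5, Remainder: -4


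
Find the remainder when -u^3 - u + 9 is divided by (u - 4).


By the Remainder Theorem, the remainder equals p(4):
  -1*(4)^3 = -64
  0*(4)^2 = 0
  -1*(4)^1 = -4
  constant: 9
Sum: -64 + 0 - 4 + 9 = -59


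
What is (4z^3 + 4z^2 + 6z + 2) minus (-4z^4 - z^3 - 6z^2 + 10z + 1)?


Distribute the minus sign:
  (4z^3 + 4z^2 + 6z + 2)
- (-4z^4 - z^3 - 6z^2 + 10z + 1)
Negate second polynomial: 4z^4 + z^3 + 6z^2 - 10z - 1
Add: 4z^4 + 5z^3 + 10z^2 - 4z + 1


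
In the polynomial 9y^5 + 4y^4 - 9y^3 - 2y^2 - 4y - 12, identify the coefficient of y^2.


Read off the coefficient of y^2: -2


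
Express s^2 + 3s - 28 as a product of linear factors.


Roots satisfy r1 + r2 = -b/a = -3 and r1*r2 = c/a = -28.
So r1 = -7, r2 = 4.
s^2 + 3s - 28 = (s - r1)(s - r2) = (s + 7)(s - 4)


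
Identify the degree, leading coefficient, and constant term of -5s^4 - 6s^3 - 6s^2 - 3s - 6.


Highest power of s is 4, with coefficient -5. Constant term is -6.
Degree = 4, leading coefficient = -5, constant term = -6


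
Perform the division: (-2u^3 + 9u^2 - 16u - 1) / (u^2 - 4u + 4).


(-2u^3 + 9u^2 - 16u - 1) / (u^2 - 4u + 4)
Step 1: -2u * (u^2 - 4u + 4) = -2u^3 + 8u^2 - 8u; subtract.
Step 2: 1 * (u^2 - 4u + 4) = u^2 - 4u + 4; subtract.
Quotient: -2u + 1, Remainder: -4u - 5


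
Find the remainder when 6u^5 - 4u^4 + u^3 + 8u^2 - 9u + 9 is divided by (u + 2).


By the Remainder Theorem, the remainder equals p(-2):
  6*(-2)^5 = -192
  -4*(-2)^4 = -64
  1*(-2)^3 = -8
  8*(-2)^2 = 32
  -9*(-2)^1 = 18
  constant: 9
Sum: -192 - 64 - 8 + 32 + 18 + 9 = -205


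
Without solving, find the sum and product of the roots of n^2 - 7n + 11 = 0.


For an^2+bn+c=0: sum = -b/a, product = c/a.
a=1, b=-7, c=11
Sum = -(-7)/1 = 7
Product = (11)/1 = 11


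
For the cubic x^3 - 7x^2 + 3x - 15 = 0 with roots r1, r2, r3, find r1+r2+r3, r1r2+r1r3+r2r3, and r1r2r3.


Monic cubic x^3+bx^2+cx+d=0: sum=-b, pairwise sum=c, product=-d.
b=-7, c=3, d=-15
r1+r2+r3 = 7
r1r2+r1r3+r2r3 = 3
r1r2r3 = 15


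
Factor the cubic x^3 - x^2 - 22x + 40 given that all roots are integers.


Try integer roots (divisors of 40). x=2: p(2)=0.
Divide out (x - 2): quotient is x^2 + x - 20.
Factor the quadratic: (x - 4)(x + 5)
Result: (x - 2)(x - 4)(x + 5)


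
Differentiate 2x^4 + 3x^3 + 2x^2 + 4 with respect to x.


Apply the power rule term by term:
  d/dx(2x^4) = 8x^3
  d/dx(3x^3) = 9x^2
  d/dx(2x^2) = 4x
  d/dx(4) = 0
p'(x) = 8x^3 + 9x^2 + 4x


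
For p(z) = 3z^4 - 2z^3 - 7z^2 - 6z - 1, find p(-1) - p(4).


p(-1) = 3
p(4) = 503
p(-1) - p(4) = 3 - 503 = -500


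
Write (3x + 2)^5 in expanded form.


Expand (3x + 2)^5 by repeated multiplication:
  (3x + 2)^2 = 9x^2 + 12x + 4
  (3x + 2)^3 = 27x^3 + 54x^2 + 36x + 8
  (3x + 2)^4 = 81x^4 + 216x^3 + 216x^2 + 96x + 16
= 243x^5 + 810x^4 + 1080x^3 + 720x^2 + 240x + 32


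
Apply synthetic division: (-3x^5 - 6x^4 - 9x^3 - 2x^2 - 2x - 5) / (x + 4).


Synthetic division with c = -4. Coefficients: -3, -6, -9, -2, -2, -5
Bring down -3.
  -3 * -4 = 12; 12 - 6 = 6
  6 * -4 = -24; -24 - 9 = -33
  -33 * -4 = 132; 132 - 2 = 130
  130 * -4 = -520; -520 - 2 = -522
  -522 * -4 = 2088; 2088 - 5 = 2083
Quotient: -3x^4 + 6x^3 - 33x^2 + 130x - 522, Remainder: 2083


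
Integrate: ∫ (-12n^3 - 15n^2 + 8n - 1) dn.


Reverse power rule on each term:
  ∫ -12n^3 dn = -3n^4
  ∫ -15n^2 dn = -5n^3
  ∫ 8n dn = 4n^2
  ∫ -1 dn = -n
F(n) = -3n^4 - 5n^3 + 4n^2 - n + C


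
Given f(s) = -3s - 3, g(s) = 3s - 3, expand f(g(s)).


Substitute g(s) into f:
f(g(s)) = -3*(3s - 3) + (-3)
Expand and combine: -9s + 6


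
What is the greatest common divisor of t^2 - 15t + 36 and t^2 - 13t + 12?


Factor each:
  t^2 - 15t + 36 = (t - 12)(t - 3)
  t^2 - 13t + 12 = (t - 12)(t - 1)
Common monic factor: t - 12


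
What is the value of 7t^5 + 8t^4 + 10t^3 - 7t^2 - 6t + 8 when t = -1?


Using direct substitution:
  7 * (-1)^5 = -7
  8 * (-1)^4 = 8
  10 * (-1)^3 = -10
  -7 * (-1)^2 = -7
  -6 * (-1)^1 = 6
  constant: 8
Sum = -7 + 8 - 10 - 7 + 6 + 8 = -2


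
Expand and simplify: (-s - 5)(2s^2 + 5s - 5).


Distribute each term of the first polynomial:
  (-s)(2s^2 + 5s - 5) = -2s^3 - 5s^2 + 5s
  (-5)(2s^2 + 5s - 5) = -10s^2 - 25s + 25
Sum: -2s^3 - 15s^2 - 20s + 25


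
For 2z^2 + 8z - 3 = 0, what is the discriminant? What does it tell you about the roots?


D = b^2 - 4ac = (8)^2 - 4(2)(-3) = 64 + 24 = 88
Since D > 0: two distinct irrational roots


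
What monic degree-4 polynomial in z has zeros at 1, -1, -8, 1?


p(z) = (z - 1)(z + 1)(z + 8)(z - 1)
Expand: z^4 + 7z^3 - 9z^2 - 7z + 8


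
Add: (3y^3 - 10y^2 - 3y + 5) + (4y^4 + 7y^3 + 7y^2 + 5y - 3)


Align terms by degree and add:
  3y^3 - 10y^2 - 3y + 5
+ 4y^4 + 7y^3 + 7y^2 + 5y - 3
= 4y^4 + 10y^3 - 3y^2 + 2y + 2


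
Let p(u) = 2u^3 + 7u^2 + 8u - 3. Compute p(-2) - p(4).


p(-2) = -7
p(4) = 269
p(-2) - p(4) = -7 - 269 = -276


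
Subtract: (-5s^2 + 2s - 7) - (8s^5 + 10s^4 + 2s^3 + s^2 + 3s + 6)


Distribute the minus sign:
  (-5s^2 + 2s - 7)
- (8s^5 + 10s^4 + 2s^3 + s^2 + 3s + 6)
Negate second polynomial: -8s^5 - 10s^4 - 2s^3 - s^2 - 3s - 6
Add: -8s^5 - 10s^4 - 2s^3 - 6s^2 - s - 13


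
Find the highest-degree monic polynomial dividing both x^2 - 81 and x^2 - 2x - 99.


Factor each:
  x^2 - 81 = (x + 9)(x - 9)
  x^2 - 2x - 99 = (x + 9)(x - 11)
Common monic factor: x + 9


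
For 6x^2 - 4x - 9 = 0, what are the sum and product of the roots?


For ax^2+bx+c=0: sum = -b/a, product = c/a.
a=6, b=-4, c=-9
Sum = -(-4)/6 = 2/3
Product = (-9)/6 = -3/2


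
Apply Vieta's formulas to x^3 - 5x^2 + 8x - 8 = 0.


Monic cubic x^3+bx^2+cx+d=0: sum=-b, pairwise sum=c, product=-d.
b=-5, c=8, d=-8
r1+r2+r3 = 5
r1r2+r1r3+r2r3 = 8
r1r2r3 = 8


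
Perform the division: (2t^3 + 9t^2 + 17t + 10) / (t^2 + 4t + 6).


(2t^3 + 9t^2 + 17t + 10) / (t^2 + 4t + 6)
Step 1: 2t * (t^2 + 4t + 6) = 2t^3 + 8t^2 + 12t; subtract.
Step 2: 1 * (t^2 + 4t + 6) = t^2 + 4t + 6; subtract.
Quotient: 2t + 1, Remainder: t + 4


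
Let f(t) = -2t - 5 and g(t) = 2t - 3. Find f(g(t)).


Substitute g(t) into f:
f(g(t)) = -2*(2t - 3) + (-5)
Expand and combine: -4t + 1


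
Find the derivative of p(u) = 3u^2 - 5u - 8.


Apply the power rule term by term:
  d/du(3u^2) = 6u
  d/du(-5u) = -5
  d/du(-8) = 0
p'(u) = 6u - 5


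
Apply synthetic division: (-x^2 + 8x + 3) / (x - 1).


Synthetic division with c = 1. Coefficients: -1, 8, 3
Bring down -1.
  -1 * 1 = -1; -1 + 8 = 7
  7 * 1 = 7; 7 + 3 = 10
Quotient: -x + 7, Remainder: 10


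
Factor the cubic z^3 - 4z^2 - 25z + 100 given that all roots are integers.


Try integer roots (divisors of 100). z=4: p(4)=0.
Divide out (z - 4): quotient is z^2 - 25.
Factor the quadratic: (z - 5)(z + 5)
Result: (z - 4)(z - 5)(z + 5)


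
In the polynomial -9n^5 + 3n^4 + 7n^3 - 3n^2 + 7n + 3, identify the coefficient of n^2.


Read off the coefficient of n^2: -3


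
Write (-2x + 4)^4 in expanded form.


Expand (-2x + 4)^4 by repeated multiplication:
  (-2x + 4)^2 = 4x^2 - 16x + 16
  (-2x + 4)^3 = -8x^3 + 48x^2 - 96x + 64
= 16x^4 - 128x^3 + 384x^2 - 512x + 256


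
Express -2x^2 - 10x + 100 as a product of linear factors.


Roots satisfy r1 + r2 = -b/a = -5 and r1*r2 = c/a = -50.
So r1 = -10, r2 = 5.
-2x^2 - 10x + 100 = -2(x - r1)(x - r2) = -2(x + 10)(x - 5)


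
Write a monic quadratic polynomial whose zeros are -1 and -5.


p(z) = (z + 1)(z + 5)
Expand: z^2 + 6z + 5


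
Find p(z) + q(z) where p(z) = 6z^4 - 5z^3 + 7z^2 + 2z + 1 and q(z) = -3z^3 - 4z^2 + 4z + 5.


Align terms by degree and add:
  6z^4 - 5z^3 + 7z^2 + 2z + 1
  -3z^3 - 4z^2 + 4z + 5
= 6z^4 - 8z^3 + 3z^2 + 6z + 6


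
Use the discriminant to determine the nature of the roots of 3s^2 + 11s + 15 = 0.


D = b^2 - 4ac = (11)^2 - 4(3)(15) = 121 - 180 = -59
Since D < 0: two complex conjugate roots (no real roots)


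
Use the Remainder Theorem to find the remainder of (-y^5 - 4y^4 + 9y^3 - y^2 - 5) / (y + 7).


By the Remainder Theorem, the remainder equals p(-7):
  -1*(-7)^5 = 16807
  -4*(-7)^4 = -9604
  9*(-7)^3 = -3087
  -1*(-7)^2 = -49
  0*(-7)^1 = 0
  constant: -5
Sum: 16807 - 9604 - 3087 - 49 + 0 - 5 = 4062


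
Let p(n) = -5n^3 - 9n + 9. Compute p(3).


Using direct substitution:
  -5 * (3)^3 = -135
  0 * (3)^2 = 0
  -9 * (3)^1 = -27
  constant: 9
Sum = -135 + 0 - 27 + 9 = -153


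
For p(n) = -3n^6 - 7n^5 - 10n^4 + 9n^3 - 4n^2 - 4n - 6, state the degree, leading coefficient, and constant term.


Highest power of n is 6, with coefficient -3. Constant term is -6.
Degree = 6, leading coefficient = -3, constant term = -6


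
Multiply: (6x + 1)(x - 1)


Distribute each term of the first polynomial:
  (6x)(x - 1) = 6x^2 - 6x
  (1)(x - 1) = x - 1
Sum: 6x^2 - 5x - 1


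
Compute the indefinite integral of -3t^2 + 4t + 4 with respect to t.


Reverse power rule on each term:
  ∫ -3t^2 dt = -t^3
  ∫ 4t dt = 2t^2
  ∫ 4 dt = 4t
F(t) = -t^3 + 2t^2 + 4t + C


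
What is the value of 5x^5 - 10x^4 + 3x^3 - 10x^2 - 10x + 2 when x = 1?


Using direct substitution:
  5 * (1)^5 = 5
  -10 * (1)^4 = -10
  3 * (1)^3 = 3
  -10 * (1)^2 = -10
  -10 * (1)^1 = -10
  constant: 2
Sum = 5 - 10 + 3 - 10 - 10 + 2 = -20


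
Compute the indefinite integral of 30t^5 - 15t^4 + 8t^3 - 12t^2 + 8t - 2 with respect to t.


Reverse power rule on each term:
  ∫ 30t^5 dt = 5t^6
  ∫ -15t^4 dt = -3t^5
  ∫ 8t^3 dt = 2t^4
  ∫ -12t^2 dt = -4t^3
  ∫ 8t dt = 4t^2
  ∫ -2 dt = -2t
F(t) = 5t^6 - 3t^5 + 2t^4 - 4t^3 + 4t^2 - 2t + C


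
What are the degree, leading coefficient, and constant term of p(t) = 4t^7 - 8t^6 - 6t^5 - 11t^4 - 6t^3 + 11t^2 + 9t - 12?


Highest power of t is 7, with coefficient 4. Constant term is -12.
Degree = 7, leading coefficient = 4, constant term = -12


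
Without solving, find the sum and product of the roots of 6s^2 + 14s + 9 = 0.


For as^2+bs+c=0: sum = -b/a, product = c/a.
a=6, b=14, c=9
Sum = -(14)/6 = -7/3
Product = (9)/6 = 3/2


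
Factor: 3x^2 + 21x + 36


Roots satisfy r1 + r2 = -b/a = -7 and r1*r2 = c/a = 12.
So r1 = -4, r2 = -3.
3x^2 + 21x + 36 = 3(x - r1)(x - r2) = 3(x + 4)(x + 3)


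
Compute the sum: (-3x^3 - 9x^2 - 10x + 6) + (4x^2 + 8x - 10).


Align terms by degree and add:
  -3x^3 - 9x^2 - 10x + 6
+ 4x^2 + 8x - 10
= -3x^3 - 5x^2 - 2x - 4


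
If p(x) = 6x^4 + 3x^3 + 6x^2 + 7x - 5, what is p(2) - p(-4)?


p(2) = 153
p(-4) = 1407
p(2) - p(-4) = 153 - 1407 = -1254


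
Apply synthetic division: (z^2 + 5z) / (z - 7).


Synthetic division with c = 7. Coefficients: 1, 5, 0
Bring down 1.
  1 * 7 = 7; 7 + 5 = 12
  12 * 7 = 84; 84 + 0 = 84
Quotient: z + 12, Remainder: 84


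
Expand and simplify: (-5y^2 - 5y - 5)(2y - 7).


Distribute each term of the first polynomial:
  (-5y^2)(2y - 7) = -10y^3 + 35y^2
  (-5y)(2y - 7) = -10y^2 + 35y
  (-5)(2y - 7) = -10y + 35
Sum: -10y^3 + 25y^2 + 25y + 35


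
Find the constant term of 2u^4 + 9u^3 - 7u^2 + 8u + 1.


Read off the constant term: 1


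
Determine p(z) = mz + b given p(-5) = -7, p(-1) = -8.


p(z) = mz + b. Using p(-5)=-7, p(-1)=-8:
m = (-7 + 8)/(-5 + 1) = 1/-4 = -1/4
b = -7 - m*(-5) = -7 - 5/4 = -33/4
p(z) = -(1/4)z - (33/4)


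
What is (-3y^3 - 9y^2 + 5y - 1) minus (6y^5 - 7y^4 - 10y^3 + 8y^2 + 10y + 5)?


Distribute the minus sign:
  (-3y^3 - 9y^2 + 5y - 1)
- (6y^5 - 7y^4 - 10y^3 + 8y^2 + 10y + 5)
Negate second polynomial: -6y^5 + 7y^4 + 10y^3 - 8y^2 - 10y - 5
Add: -6y^5 + 7y^4 + 7y^3 - 17y^2 - 5y - 6


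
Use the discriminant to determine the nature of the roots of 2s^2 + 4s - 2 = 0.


D = b^2 - 4ac = (4)^2 - 4(2)(-2) = 16 + 16 = 32
Since D > 0: two distinct irrational roots


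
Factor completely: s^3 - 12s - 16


Try integer roots (divisors of -16). s=-2: p(-2)=0.
Divide out (s + 2): quotient is s^2 - 2s - 8.
Factor the quadratic: (s - 4)(s + 2)
Result: (s + 2)(s - 4)(s + 2)


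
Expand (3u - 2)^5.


Expand (3u - 2)^5 by repeated multiplication:
  (3u - 2)^2 = 9u^2 - 12u + 4
  (3u - 2)^3 = 27u^3 - 54u^2 + 36u - 8
  (3u - 2)^4 = 81u^4 - 216u^3 + 216u^2 - 96u + 16
= 243u^5 - 810u^4 + 1080u^3 - 720u^2 + 240u - 32


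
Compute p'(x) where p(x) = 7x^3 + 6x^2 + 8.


Apply the power rule term by term:
  d/dx(7x^3) = 21x^2
  d/dx(6x^2) = 12x
  d/dx(8) = 0
p'(x) = 21x^2 + 12x


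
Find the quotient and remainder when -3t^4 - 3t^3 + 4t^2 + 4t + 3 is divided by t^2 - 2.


(-3t^4 - 3t^3 + 4t^2 + 4t + 3) / (t^2 - 2)
Step 1: -3t^2 * (t^2 - 2) = -3t^4 + 6t^2; subtract.
Step 2: -3t * (t^2 - 2) = -3t^3 + 6t; subtract.
Step 3: -2 * (t^2 - 2) = -2t^2 + 4; subtract.
Quotient: -3t^2 - 3t - 2, Remainder: -2t - 1


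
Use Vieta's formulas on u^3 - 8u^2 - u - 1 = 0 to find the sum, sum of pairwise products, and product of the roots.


Monic cubic u^3+bu^2+cu+d=0: sum=-b, pairwise sum=c, product=-d.
b=-8, c=-1, d=-1
r1+r2+r3 = 8
r1r2+r1r3+r2r3 = -1
r1r2r3 = 1


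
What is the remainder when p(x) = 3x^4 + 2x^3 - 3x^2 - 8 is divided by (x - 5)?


By the Remainder Theorem, the remainder equals p(5):
  3*(5)^4 = 1875
  2*(5)^3 = 250
  -3*(5)^2 = -75
  0*(5)^1 = 0
  constant: -8
Sum: 1875 + 250 - 75 + 0 - 8 = 2042


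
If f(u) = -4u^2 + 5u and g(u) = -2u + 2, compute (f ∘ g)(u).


Substitute g(u) into f:
f(g(u)) = -4*(-2u + 2)^2 + 5*(-2u + 2)
(-2u + 2)^2 = 4u^2 - 8u + 4
Expand and combine: -16u^2 + 22u - 6


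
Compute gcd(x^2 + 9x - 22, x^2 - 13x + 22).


Factor each:
  x^2 + 9x - 22 = (x - 2)(x + 11)
  x^2 - 13x + 22 = (x - 2)(x - 11)
Common monic factor: x - 2


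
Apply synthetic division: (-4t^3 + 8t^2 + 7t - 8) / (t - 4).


Synthetic division with c = 4. Coefficients: -4, 8, 7, -8
Bring down -4.
  -4 * 4 = -16; -16 + 8 = -8
  -8 * 4 = -32; -32 + 7 = -25
  -25 * 4 = -100; -100 - 8 = -108
Quotient: -4t^2 - 8t - 25, Remainder: -108


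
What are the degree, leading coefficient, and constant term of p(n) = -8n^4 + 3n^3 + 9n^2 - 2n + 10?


Highest power of n is 4, with coefficient -8. Constant term is 10.
Degree = 4, leading coefficient = -8, constant term = 10


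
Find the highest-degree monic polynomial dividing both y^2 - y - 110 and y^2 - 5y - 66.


Factor each:
  y^2 - y - 110 = (y - 11)(y + 10)
  y^2 - 5y - 66 = (y - 11)(y + 6)
Common monic factor: y - 11


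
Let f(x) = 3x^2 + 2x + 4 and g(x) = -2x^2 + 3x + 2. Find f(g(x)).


Substitute g(x) into f:
f(g(x)) = 3*(-2x^2 + 3x + 2)^2 + 2*(-2x^2 + 3x + 2) + 4
(-2x^2 + 3x + 2)^2 = 4x^4 - 12x^3 + x^2 + 12x + 4
Expand and combine: 12x^4 - 36x^3 - x^2 + 42x + 20


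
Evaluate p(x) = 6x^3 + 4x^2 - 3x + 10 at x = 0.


Using direct substitution:
  6 * (0)^3 = 0
  4 * (0)^2 = 0
  -3 * (0)^1 = 0
  constant: 10
Sum = 0 + 0 + 0 + 10 = 10


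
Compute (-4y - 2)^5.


Expand (-4y - 2)^5 by repeated multiplication:
  (-4y - 2)^2 = 16y^2 + 16y + 4
  (-4y - 2)^3 = -64y^3 - 96y^2 - 48y - 8
  (-4y - 2)^4 = 256y^4 + 512y^3 + 384y^2 + 128y + 16
= -1024y^5 - 2560y^4 - 2560y^3 - 1280y^2 - 320y - 32


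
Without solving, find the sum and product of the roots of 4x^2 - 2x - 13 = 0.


For ax^2+bx+c=0: sum = -b/a, product = c/a.
a=4, b=-2, c=-13
Sum = -(-2)/4 = 1/2
Product = (-13)/4 = -13/4


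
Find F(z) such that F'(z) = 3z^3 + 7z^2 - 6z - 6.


Reverse power rule on each term:
  ∫ 3z^3 dz = (3/4)z^4
  ∫ 7z^2 dz = (7/3)z^3
  ∫ -6z dz = -3z^2
  ∫ -6 dz = -6z
F(z) = (3/4)z^4 + (7/3)z^3 - 3z^2 - 6z + C


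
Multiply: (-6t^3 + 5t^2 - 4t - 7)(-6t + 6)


Distribute each term of the first polynomial:
  (-6t^3)(-6t + 6) = 36t^4 - 36t^3
  (5t^2)(-6t + 6) = -30t^3 + 30t^2
  (-4t)(-6t + 6) = 24t^2 - 24t
  (-7)(-6t + 6) = 42t - 42
Sum: 36t^4 - 66t^3 + 54t^2 + 18t - 42


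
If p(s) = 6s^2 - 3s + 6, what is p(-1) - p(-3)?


p(-1) = 15
p(-3) = 69
p(-1) - p(-3) = 15 - 69 = -54


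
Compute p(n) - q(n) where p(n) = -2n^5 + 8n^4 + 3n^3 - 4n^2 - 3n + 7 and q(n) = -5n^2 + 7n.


Distribute the minus sign:
  (-2n^5 + 8n^4 + 3n^3 - 4n^2 - 3n + 7)
- (-5n^2 + 7n)
Negate second polynomial: 5n^2 - 7n
Add: -2n^5 + 8n^4 + 3n^3 + n^2 - 10n + 7


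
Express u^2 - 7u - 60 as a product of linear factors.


Roots satisfy r1 + r2 = -b/a = 7 and r1*r2 = c/a = -60.
So r1 = -5, r2 = 12.
u^2 - 7u - 60 = (u - r1)(u - r2) = (u + 5)(u - 12)


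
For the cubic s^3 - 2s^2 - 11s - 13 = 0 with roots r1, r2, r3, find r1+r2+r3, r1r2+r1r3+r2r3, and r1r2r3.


Monic cubic s^3+bs^2+cs+d=0: sum=-b, pairwise sum=c, product=-d.
b=-2, c=-11, d=-13
r1+r2+r3 = 2
r1r2+r1r3+r2r3 = -11
r1r2r3 = 13


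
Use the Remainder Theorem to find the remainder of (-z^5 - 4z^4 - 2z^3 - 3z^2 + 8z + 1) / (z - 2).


By the Remainder Theorem, the remainder equals p(2):
  -1*(2)^5 = -32
  -4*(2)^4 = -64
  -2*(2)^3 = -16
  -3*(2)^2 = -12
  8*(2)^1 = 16
  constant: 1
Sum: -32 - 64 - 16 - 12 + 16 + 1 = -107


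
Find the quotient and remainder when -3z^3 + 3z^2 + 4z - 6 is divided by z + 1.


(-3z^3 + 3z^2 + 4z - 6) / (z + 1)
Step 1: -3z^2 * (z + 1) = -3z^3 - 3z^2; subtract.
Step 2: 6z * (z + 1) = 6z^2 + 6z; subtract.
Step 3: -2 * (z + 1) = -2z - 2; subtract.
Quotient: -3z^2 + 6z - 2, Remainder: -4


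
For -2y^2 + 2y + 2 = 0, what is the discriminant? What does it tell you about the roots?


D = b^2 - 4ac = (2)^2 - 4(-2)(2) = 4 + 16 = 20
Since D > 0: two distinct irrational roots


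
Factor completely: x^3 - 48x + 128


Try integer roots (divisors of 128). x=-8: p(-8)=0.
Divide out (x + 8): quotient is x^2 - 8x + 16.
Factor the quadratic: (x - 4)(x - 4)
Result: (x + 8)(x - 4)(x - 4)


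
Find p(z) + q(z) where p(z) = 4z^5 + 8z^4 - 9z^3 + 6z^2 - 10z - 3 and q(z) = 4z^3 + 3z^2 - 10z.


Align terms by degree and add:
  4z^5 + 8z^4 - 9z^3 + 6z^2 - 10z - 3
+ 4z^3 + 3z^2 - 10z
= 4z^5 + 8z^4 - 5z^3 + 9z^2 - 20z - 3


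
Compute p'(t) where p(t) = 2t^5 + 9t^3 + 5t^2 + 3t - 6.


Apply the power rule term by term:
  d/dt(2t^5) = 10t^4
  d/dt(9t^3) = 27t^2
  d/dt(5t^2) = 10t
  d/dt(3t) = 3
  d/dt(-6) = 0
p'(t) = 10t^4 + 27t^2 + 10t + 3


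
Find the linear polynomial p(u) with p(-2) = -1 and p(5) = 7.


p(u) = mu + b. Using p(-2)=-1, p(5)=7:
m = (-1 - 7)/(-2 - 5) = -8/-7 = 8/7
b = -1 - m*(-2) = -1 + 16/7 = 9/7
p(u) = (8/7)u + (9/7)


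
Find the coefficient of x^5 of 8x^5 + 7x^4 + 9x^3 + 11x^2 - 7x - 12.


Read off the coefficient of x^5: 8


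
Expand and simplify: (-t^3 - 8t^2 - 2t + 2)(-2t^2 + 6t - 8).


Distribute each term of the first polynomial:
  (-t^3)(-2t^2 + 6t - 8) = 2t^5 - 6t^4 + 8t^3
  (-8t^2)(-2t^2 + 6t - 8) = 16t^4 - 48t^3 + 64t^2
  (-2t)(-2t^2 + 6t - 8) = 4t^3 - 12t^2 + 16t
  (2)(-2t^2 + 6t - 8) = -4t^2 + 12t - 16
Sum: 2t^5 + 10t^4 - 36t^3 + 48t^2 + 28t - 16


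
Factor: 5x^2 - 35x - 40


Roots satisfy r1 + r2 = -b/a = 7 and r1*r2 = c/a = -8.
So r1 = -1, r2 = 8.
5x^2 - 35x - 40 = 5(x - r1)(x - r2) = 5(x + 1)(x - 8)


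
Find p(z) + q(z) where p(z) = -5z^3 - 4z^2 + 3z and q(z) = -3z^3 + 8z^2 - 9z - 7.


Align terms by degree and add:
  -5z^3 - 4z^2 + 3z
  -3z^3 + 8z^2 - 9z - 7
= -8z^3 + 4z^2 - 6z - 7


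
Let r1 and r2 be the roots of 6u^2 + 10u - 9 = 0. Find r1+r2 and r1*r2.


For au^2+bu+c=0: sum = -b/a, product = c/a.
a=6, b=10, c=-9
Sum = -(10)/6 = -5/3
Product = (-9)/6 = -3/2


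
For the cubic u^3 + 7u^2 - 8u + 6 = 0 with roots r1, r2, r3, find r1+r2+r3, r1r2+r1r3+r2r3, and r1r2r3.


Monic cubic u^3+bu^2+cu+d=0: sum=-b, pairwise sum=c, product=-d.
b=7, c=-8, d=6
r1+r2+r3 = -7
r1r2+r1r3+r2r3 = -8
r1r2r3 = -6


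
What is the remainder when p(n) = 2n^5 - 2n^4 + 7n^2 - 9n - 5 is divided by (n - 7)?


By the Remainder Theorem, the remainder equals p(7):
  2*(7)^5 = 33614
  -2*(7)^4 = -4802
  0*(7)^3 = 0
  7*(7)^2 = 343
  -9*(7)^1 = -63
  constant: -5
Sum: 33614 - 4802 + 0 + 343 - 63 - 5 = 29087


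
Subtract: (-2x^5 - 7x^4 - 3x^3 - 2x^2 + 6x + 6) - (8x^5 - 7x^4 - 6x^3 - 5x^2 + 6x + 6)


Distribute the minus sign:
  (-2x^5 - 7x^4 - 3x^3 - 2x^2 + 6x + 6)
- (8x^5 - 7x^4 - 6x^3 - 5x^2 + 6x + 6)
Negate second polynomial: -8x^5 + 7x^4 + 6x^3 + 5x^2 - 6x - 6
Add: -10x^5 + 3x^3 + 3x^2


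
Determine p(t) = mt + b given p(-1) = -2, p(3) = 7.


p(t) = mt + b. Using p(-1)=-2, p(3)=7:
m = (-2 - 7)/(-1 - 3) = -9/-4 = 9/4
b = -2 - m*(-1) = -2 + 9/4 = 1/4
p(t) = (9/4)t + (1/4)


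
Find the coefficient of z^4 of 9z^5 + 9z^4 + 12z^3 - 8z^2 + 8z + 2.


Read off the coefficient of z^4: 9


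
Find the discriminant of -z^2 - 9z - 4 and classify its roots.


D = b^2 - 4ac = (-9)^2 - 4(-1)(-4) = 81 - 16 = 65
Since D > 0: two distinct irrational roots


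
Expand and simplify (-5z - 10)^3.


Expand (-5z - 10)^3 by repeated multiplication:
  (-5z - 10)^2 = 25z^2 + 100z + 100
= -125z^3 - 750z^2 - 1500z - 1000


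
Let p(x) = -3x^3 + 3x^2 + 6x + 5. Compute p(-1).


Using direct substitution:
  -3 * (-1)^3 = 3
  3 * (-1)^2 = 3
  6 * (-1)^1 = -6
  constant: 5
Sum = 3 + 3 - 6 + 5 = 5


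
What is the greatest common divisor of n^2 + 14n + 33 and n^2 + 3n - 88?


Factor each:
  n^2 + 14n + 33 = (n + 11)(n + 3)
  n^2 + 3n - 88 = (n + 11)(n - 8)
Common monic factor: n + 11


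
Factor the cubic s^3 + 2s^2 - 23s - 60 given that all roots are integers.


Try integer roots (divisors of -60). s=-3: p(-3)=0.
Divide out (s + 3): quotient is s^2 - s - 20.
Factor the quadratic: (s - 5)(s + 4)
Result: (s + 3)(s - 5)(s + 4)


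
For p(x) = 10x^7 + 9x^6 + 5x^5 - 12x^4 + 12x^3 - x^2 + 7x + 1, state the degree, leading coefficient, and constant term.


Highest power of x is 7, with coefficient 10. Constant term is 1.
Degree = 7, leading coefficient = 10, constant term = 1


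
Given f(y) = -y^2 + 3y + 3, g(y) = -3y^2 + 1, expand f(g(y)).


Substitute g(y) into f:
f(g(y)) = -1*(-3y^2 + 1)^2 + 3*(-3y^2 + 1) + 3
(-3y^2 + 1)^2 = 9y^4 - 6y^2 + 1
Expand and combine: -9y^4 - 3y^2 + 5


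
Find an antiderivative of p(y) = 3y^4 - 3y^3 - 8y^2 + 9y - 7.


Reverse power rule on each term:
  ∫ 3y^4 dy = (3/5)y^5
  ∫ -3y^3 dy = -(3/4)y^4
  ∫ -8y^2 dy = -(8/3)y^3
  ∫ 9y dy = (9/2)y^2
  ∫ -7 dy = -7y
F(y) = (3/5)y^5 - (3/4)y^4 - (8/3)y^3 + (9/2)y^2 - 7y + C


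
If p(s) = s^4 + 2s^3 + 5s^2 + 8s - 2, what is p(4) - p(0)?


p(4) = 494
p(0) = -2
p(4) - p(0) = 494 + 2 = 496


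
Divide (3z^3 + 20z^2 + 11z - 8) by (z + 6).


(3z^3 + 20z^2 + 11z - 8) / (z + 6)
Step 1: 3z^2 * (z + 6) = 3z^3 + 18z^2; subtract.
Step 2: 2z * (z + 6) = 2z^2 + 12z; subtract.
Step 3: -1 * (z + 6) = -z - 6; subtract.
Quotient: 3z^2 + 2z - 1, Remainder: -2


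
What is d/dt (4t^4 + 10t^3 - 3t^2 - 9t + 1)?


Apply the power rule term by term:
  d/dt(4t^4) = 16t^3
  d/dt(10t^3) = 30t^2
  d/dt(-3t^2) = -6t
  d/dt(-9t) = -9
  d/dt(1) = 0
p'(t) = 16t^3 + 30t^2 - 6t - 9


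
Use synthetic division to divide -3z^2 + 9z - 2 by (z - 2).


Synthetic division with c = 2. Coefficients: -3, 9, -2
Bring down -3.
  -3 * 2 = -6; -6 + 9 = 3
  3 * 2 = 6; 6 - 2 = 4
Quotient: -3z + 3, Remainder: 4


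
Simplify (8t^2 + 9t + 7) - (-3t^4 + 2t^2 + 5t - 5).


Distribute the minus sign:
  (8t^2 + 9t + 7)
- (-3t^4 + 2t^2 + 5t - 5)
Negate second polynomial: 3t^4 - 2t^2 - 5t + 5
Add: 3t^4 + 6t^2 + 4t + 12


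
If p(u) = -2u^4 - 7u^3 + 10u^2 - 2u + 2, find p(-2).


Using direct substitution:
  -2 * (-2)^4 = -32
  -7 * (-2)^3 = 56
  10 * (-2)^2 = 40
  -2 * (-2)^1 = 4
  constant: 2
Sum = -32 + 56 + 40 + 4 + 2 = 70


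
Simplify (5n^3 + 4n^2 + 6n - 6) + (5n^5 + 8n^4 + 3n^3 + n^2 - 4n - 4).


Align terms by degree and add:
  5n^3 + 4n^2 + 6n - 6
+ 5n^5 + 8n^4 + 3n^3 + n^2 - 4n - 4
= 5n^5 + 8n^4 + 8n^3 + 5n^2 + 2n - 10


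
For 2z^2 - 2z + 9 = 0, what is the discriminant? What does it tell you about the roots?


D = b^2 - 4ac = (-2)^2 - 4(2)(9) = 4 - 72 = -68
Since D < 0: two complex conjugate roots (no real roots)


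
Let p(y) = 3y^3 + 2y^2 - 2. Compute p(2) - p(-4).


p(2) = 30
p(-4) = -162
p(2) - p(-4) = 30 + 162 = 192


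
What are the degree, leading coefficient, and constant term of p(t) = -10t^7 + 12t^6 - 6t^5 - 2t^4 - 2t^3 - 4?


Highest power of t is 7, with coefficient -10. Constant term is -4.
Degree = 7, leading coefficient = -10, constant term = -4


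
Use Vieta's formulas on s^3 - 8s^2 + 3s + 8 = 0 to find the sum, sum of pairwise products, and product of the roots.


Monic cubic s^3+bs^2+cs+d=0: sum=-b, pairwise sum=c, product=-d.
b=-8, c=3, d=8
r1+r2+r3 = 8
r1r2+r1r3+r2r3 = 3
r1r2r3 = -8


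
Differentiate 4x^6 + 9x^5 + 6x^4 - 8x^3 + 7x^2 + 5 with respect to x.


Apply the power rule term by term:
  d/dx(4x^6) = 24x^5
  d/dx(9x^5) = 45x^4
  d/dx(6x^4) = 24x^3
  d/dx(-8x^3) = -24x^2
  d/dx(7x^2) = 14x
  d/dx(5) = 0
p'(x) = 24x^5 + 45x^4 + 24x^3 - 24x^2 + 14x


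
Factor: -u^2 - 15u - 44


Roots satisfy r1 + r2 = -b/a = -15 and r1*r2 = c/a = 44.
So r1 = -11, r2 = -4.
-u^2 - 15u - 44 = -(u - r1)(u - r2) = -(u + 11)(u + 4)


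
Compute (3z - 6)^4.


Expand (3z - 6)^4 by repeated multiplication:
  (3z - 6)^2 = 9z^2 - 36z + 36
  (3z - 6)^3 = 27z^3 - 162z^2 + 324z - 216
= 81z^4 - 648z^3 + 1944z^2 - 2592z + 1296


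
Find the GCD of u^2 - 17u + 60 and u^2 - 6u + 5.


Factor each:
  u^2 - 17u + 60 = (u - 5)(u - 12)
  u^2 - 6u + 5 = (u - 5)(u - 1)
Common monic factor: u - 5


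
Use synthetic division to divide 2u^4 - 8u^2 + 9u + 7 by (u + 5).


Synthetic division with c = -5. Coefficients: 2, 0, -8, 9, 7
Bring down 2.
  2 * -5 = -10; -10 + 0 = -10
  -10 * -5 = 50; 50 - 8 = 42
  42 * -5 = -210; -210 + 9 = -201
  -201 * -5 = 1005; 1005 + 7 = 1012
Quotient: 2u^3 - 10u^2 + 42u - 201, Remainder: 1012


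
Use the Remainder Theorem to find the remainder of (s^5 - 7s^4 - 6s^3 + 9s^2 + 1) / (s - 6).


By the Remainder Theorem, the remainder equals p(6):
  1*(6)^5 = 7776
  -7*(6)^4 = -9072
  -6*(6)^3 = -1296
  9*(6)^2 = 324
  0*(6)^1 = 0
  constant: 1
Sum: 7776 - 9072 - 1296 + 324 + 0 + 1 = -2267


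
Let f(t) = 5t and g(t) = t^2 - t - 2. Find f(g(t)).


Substitute g(t) into f:
f(g(t)) = 5*(t^2 - t - 2)
Expand and combine: 5t^2 - 5t - 10


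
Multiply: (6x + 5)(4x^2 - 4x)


Distribute each term of the first polynomial:
  (6x)(4x^2 - 4x) = 24x^3 - 24x^2
  (5)(4x^2 - 4x) = 20x^2 - 20x
Sum: 24x^3 - 4x^2 - 20x


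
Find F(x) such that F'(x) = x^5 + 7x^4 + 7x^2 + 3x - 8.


Reverse power rule on each term:
  ∫ x^5 dx = (1/6)x^6
  ∫ 7x^4 dx = (7/5)x^5
  ∫ 7x^2 dx = (7/3)x^3
  ∫ 3x dx = (3/2)x^2
  ∫ -8 dx = -8x
F(x) = (1/6)x^6 + (7/5)x^5 + (7/3)x^3 + (3/2)x^2 - 8x + C


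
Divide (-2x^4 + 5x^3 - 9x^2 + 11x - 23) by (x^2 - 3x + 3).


(-2x^4 + 5x^3 - 9x^2 + 11x - 23) / (x^2 - 3x + 3)
Step 1: -2x^2 * (x^2 - 3x + 3) = -2x^4 + 6x^3 - 6x^2; subtract.
Step 2: -x * (x^2 - 3x + 3) = -x^3 + 3x^2 - 3x; subtract.
Step 3: -6 * (x^2 - 3x + 3) = -6x^2 + 18x - 18; subtract.
Quotient: -2x^2 - x - 6, Remainder: -4x - 5


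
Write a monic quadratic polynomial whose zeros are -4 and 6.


p(s) = (s + 4)(s - 6)
Expand: s^2 - 2s - 24


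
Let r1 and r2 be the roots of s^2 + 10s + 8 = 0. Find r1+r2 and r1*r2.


For as^2+bs+c=0: sum = -b/a, product = c/a.
a=1, b=10, c=8
Sum = -(10)/1 = -10
Product = (8)/1 = 8


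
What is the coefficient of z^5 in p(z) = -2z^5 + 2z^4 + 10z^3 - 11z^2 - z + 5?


Read off the coefficient of z^5: -2


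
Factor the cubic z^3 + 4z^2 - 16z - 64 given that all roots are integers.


Try integer roots (divisors of -64). z=-4: p(-4)=0.
Divide out (z + 4): quotient is z^2 - 16.
Factor the quadratic: (z - 4)(z + 4)
Result: (z + 4)(z - 4)(z + 4)


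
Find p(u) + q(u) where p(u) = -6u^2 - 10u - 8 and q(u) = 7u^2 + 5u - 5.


Align terms by degree and add:
  -6u^2 - 10u - 8
+ 7u^2 + 5u - 5
= u^2 - 5u - 13


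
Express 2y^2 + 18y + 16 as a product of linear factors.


Roots satisfy r1 + r2 = -b/a = -9 and r1*r2 = c/a = 8.
So r1 = -1, r2 = -8.
2y^2 + 18y + 16 = 2(y - r1)(y - r2) = 2(y + 1)(y + 8)


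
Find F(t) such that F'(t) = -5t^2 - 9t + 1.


Reverse power rule on each term:
  ∫ -5t^2 dt = -(5/3)t^3
  ∫ -9t dt = -(9/2)t^2
  ∫ 1 dt = t
F(t) = -(5/3)t^3 - (9/2)t^2 + t + C


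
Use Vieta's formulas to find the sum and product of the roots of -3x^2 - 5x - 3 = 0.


For ax^2+bx+c=0: sum = -b/a, product = c/a.
a=-3, b=-5, c=-3
Sum = -(-5)/-3 = -5/3
Product = (-3)/-3 = 1


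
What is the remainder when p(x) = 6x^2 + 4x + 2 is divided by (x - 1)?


By the Remainder Theorem, the remainder equals p(1):
  6*(1)^2 = 6
  4*(1)^1 = 4
  constant: 2
Sum: 6 + 4 + 2 = 12


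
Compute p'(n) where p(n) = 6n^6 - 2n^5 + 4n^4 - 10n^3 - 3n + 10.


Apply the power rule term by term:
  d/dn(6n^6) = 36n^5
  d/dn(-2n^5) = -10n^4
  d/dn(4n^4) = 16n^3
  d/dn(-10n^3) = -30n^2
  d/dn(-3n) = -3
  d/dn(10) = 0
p'(n) = 36n^5 - 10n^4 + 16n^3 - 30n^2 - 3


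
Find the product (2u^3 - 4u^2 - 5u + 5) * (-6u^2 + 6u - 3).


Distribute each term of the first polynomial:
  (2u^3)(-6u^2 + 6u - 3) = -12u^5 + 12u^4 - 6u^3
  (-4u^2)(-6u^2 + 6u - 3) = 24u^4 - 24u^3 + 12u^2
  (-5u)(-6u^2 + 6u - 3) = 30u^3 - 30u^2 + 15u
  (5)(-6u^2 + 6u - 3) = -30u^2 + 30u - 15
Sum: -12u^5 + 36u^4 - 48u^2 + 45u - 15


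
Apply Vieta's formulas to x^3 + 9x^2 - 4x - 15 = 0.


Monic cubic x^3+bx^2+cx+d=0: sum=-b, pairwise sum=c, product=-d.
b=9, c=-4, d=-15
r1+r2+r3 = -9
r1r2+r1r3+r2r3 = -4
r1r2r3 = 15


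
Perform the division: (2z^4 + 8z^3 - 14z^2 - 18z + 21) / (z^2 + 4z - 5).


(2z^4 + 8z^3 - 14z^2 - 18z + 21) / (z^2 + 4z - 5)
Step 1: 2z^2 * (z^2 + 4z - 5) = 2z^4 + 8z^3 - 10z^2; subtract.
Step 2: 0 * (z^2 + 4z - 5) = 0; subtract.
Step 3: -4 * (z^2 + 4z - 5) = -4z^2 - 16z + 20; subtract.
Quotient: 2z^2 - 4, Remainder: -2z + 1


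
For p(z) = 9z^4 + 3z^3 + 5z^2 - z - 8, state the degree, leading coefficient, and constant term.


Highest power of z is 4, with coefficient 9. Constant term is -8.
Degree = 4, leading coefficient = 9, constant term = -8


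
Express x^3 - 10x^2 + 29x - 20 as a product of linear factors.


Try integer roots (divisors of -20). x=4: p(4)=0.
Divide out (x - 4): quotient is x^2 - 6x + 5.
Factor the quadratic: (x - 5)(x - 1)
Result: (x - 4)(x - 5)(x - 1)


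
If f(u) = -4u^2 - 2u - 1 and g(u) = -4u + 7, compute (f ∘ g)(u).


Substitute g(u) into f:
f(g(u)) = -4*(-4u + 7)^2 + (-2)*(-4u + 7) + (-1)
(-4u + 7)^2 = 16u^2 - 56u + 49
Expand and combine: -64u^2 + 232u - 211


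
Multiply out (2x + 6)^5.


Expand (2x + 6)^5 by repeated multiplication:
  (2x + 6)^2 = 4x^2 + 24x + 36
  (2x + 6)^3 = 8x^3 + 72x^2 + 216x + 216
  (2x + 6)^4 = 16x^4 + 192x^3 + 864x^2 + 1728x + 1296
= 32x^5 + 480x^4 + 2880x^3 + 8640x^2 + 12960x + 7776


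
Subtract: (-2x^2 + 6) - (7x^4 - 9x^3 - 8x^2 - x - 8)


Distribute the minus sign:
  (-2x^2 + 6)
- (7x^4 - 9x^3 - 8x^2 - x - 8)
Negate second polynomial: -7x^4 + 9x^3 + 8x^2 + x + 8
Add: -7x^4 + 9x^3 + 6x^2 + x + 14
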